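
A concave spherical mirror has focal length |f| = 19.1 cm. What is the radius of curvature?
R = 2|f| = 38.2 cm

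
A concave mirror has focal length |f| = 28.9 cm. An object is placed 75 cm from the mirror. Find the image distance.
f = +28.9 cm (concave); 1/di = 1/f − 1/do → di = 47.02 cm (real image, in front of mirror)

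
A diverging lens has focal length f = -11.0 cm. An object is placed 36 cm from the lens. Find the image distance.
1/di = 1/f − 1/do → di = -8.426 cm (virtual image)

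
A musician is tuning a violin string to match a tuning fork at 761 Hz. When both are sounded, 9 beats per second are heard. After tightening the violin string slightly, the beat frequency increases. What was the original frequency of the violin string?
770 Hz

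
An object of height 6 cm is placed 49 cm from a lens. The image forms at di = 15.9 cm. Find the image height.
hi = (-di/do) × ho = -1.947 cm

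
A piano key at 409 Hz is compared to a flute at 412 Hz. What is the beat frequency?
3 Hz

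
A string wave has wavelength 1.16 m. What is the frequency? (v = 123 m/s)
f = v/λ = 106 Hz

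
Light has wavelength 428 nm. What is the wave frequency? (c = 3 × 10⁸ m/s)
f = c/λ = 7.009 × 10¹⁴ Hz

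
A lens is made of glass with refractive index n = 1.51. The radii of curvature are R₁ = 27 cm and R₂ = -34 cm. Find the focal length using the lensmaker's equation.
1/f = (n − 1)(1/R₁ − 1/R₂) → f = 29.51 cm (converging lens)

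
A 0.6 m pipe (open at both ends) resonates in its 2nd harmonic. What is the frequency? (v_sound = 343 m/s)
fₙ = nv/(2L) = 571.7 Hz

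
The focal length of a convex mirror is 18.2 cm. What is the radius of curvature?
R = 2|f| = 36.4 cm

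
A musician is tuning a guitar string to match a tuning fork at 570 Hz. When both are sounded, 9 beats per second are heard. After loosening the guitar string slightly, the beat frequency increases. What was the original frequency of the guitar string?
561 Hz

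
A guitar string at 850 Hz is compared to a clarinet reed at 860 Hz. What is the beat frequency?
10 Hz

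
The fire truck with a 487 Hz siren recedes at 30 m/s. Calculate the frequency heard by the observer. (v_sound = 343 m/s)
f_obs = f·v/(v + v_s) = 447.8 Hz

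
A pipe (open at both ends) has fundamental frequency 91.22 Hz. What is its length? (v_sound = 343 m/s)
L = v/(2f₁) = 1.88 m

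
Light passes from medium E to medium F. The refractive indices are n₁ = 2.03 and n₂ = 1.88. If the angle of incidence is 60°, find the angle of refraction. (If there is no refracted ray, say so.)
sin θ₂ = (n₁/n₂)·sin θ₁ = 0.9351 → θ₂ = 69.25°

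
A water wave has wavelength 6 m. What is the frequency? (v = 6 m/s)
f = v/λ = 1 Hz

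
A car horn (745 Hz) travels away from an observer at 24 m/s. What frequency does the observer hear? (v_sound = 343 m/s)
f_obs = f·v/(v + v_s) = 696.3 Hz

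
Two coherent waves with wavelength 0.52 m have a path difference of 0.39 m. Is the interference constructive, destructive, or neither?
neither (partial) — path difference = 0.75λ, neither a whole number of wavelengths nor an odd multiple of λ/2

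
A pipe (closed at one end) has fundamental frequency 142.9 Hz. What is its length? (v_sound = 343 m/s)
L = v/(4f₁) = 0.6001 m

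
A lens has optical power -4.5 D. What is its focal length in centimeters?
f = 1/P = -22.22 cm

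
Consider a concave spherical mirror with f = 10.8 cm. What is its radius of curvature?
R = 2|f| = 21.6 cm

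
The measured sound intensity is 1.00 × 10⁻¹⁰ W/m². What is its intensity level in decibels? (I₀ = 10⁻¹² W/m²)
β = 10·log₁₀(I/I₀) = 20 dB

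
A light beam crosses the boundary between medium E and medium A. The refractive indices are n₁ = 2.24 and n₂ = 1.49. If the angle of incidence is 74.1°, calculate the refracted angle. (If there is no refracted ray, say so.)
sin θ₂ = (n₁/n₂)·sin θ₁ = 1.446 > 1, so there is no refracted ray — the light undergoes total internal reflection.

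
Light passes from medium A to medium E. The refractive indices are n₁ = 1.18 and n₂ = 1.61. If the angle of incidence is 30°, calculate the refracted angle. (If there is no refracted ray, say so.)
sin θ₂ = (n₁/n₂)·sin θ₁ = 0.3665 → θ₂ = 21.5°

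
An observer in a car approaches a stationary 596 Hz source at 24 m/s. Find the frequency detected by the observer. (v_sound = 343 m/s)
f_obs = f·(v + v_o)/v = 637.7 Hz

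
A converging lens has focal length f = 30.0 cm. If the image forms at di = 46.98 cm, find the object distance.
1/do = 1/f − 1/di → do = 83 cm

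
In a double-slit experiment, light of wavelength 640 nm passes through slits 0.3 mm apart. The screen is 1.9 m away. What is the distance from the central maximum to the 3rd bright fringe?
y = mλL/d = 12.16 mm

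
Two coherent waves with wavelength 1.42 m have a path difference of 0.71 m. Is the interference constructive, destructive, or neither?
destructive — path difference = 0.5λ, an odd multiple of λ/2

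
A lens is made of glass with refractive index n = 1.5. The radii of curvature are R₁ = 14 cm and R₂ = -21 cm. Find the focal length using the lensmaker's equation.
1/f = (n − 1)(1/R₁ − 1/R₂) → f = 16.8 cm (converging lens)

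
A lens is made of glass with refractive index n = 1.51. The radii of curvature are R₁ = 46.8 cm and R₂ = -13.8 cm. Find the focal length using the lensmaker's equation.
1/f = (n − 1)(1/R₁ − 1/R₂) → f = 20.9 cm (converging lens)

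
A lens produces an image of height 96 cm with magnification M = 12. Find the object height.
ho = |hi|/|M| = 8 cm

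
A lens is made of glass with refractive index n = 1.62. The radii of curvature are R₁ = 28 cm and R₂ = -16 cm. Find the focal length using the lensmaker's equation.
1/f = (n − 1)(1/R₁ − 1/R₂) → f = 16.42 cm (converging lens)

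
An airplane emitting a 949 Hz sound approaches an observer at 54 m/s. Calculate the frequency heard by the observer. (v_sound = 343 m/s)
f_obs = f·v/(v − v_s) = 1126 Hz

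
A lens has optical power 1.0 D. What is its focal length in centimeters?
f = 1/P = 100 cm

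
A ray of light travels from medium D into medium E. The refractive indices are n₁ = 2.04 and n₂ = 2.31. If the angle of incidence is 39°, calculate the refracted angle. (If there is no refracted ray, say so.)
sin θ₂ = (n₁/n₂)·sin θ₁ = 0.5558 → θ₂ = 33.76°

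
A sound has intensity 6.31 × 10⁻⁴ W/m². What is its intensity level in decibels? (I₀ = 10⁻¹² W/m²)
β = 10·log₁₀(I/I₀) = 88 dB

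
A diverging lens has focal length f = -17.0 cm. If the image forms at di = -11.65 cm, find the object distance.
1/do = 1/f − 1/di → do = 37.02 cm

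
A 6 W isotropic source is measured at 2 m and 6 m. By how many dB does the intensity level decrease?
Δβ = 20·log₁₀(r₂/r₁) = 9.542 dB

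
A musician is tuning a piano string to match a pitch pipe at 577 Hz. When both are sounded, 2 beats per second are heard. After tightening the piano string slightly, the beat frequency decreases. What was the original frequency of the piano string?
575 Hz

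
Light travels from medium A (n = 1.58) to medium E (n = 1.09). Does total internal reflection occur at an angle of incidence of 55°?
θc = arcsin(n₂/n₁) = 43.62°; 55° > θc, so yes — total internal reflection.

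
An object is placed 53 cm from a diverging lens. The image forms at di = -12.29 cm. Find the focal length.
1/f = 1/do + 1/di → f = -16 cm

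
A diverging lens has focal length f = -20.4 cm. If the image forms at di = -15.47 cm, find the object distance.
1/do = 1/f − 1/di → do = 64.01 cm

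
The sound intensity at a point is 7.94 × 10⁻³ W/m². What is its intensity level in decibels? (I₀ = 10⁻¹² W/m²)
β = 10·log₁₀(I/I₀) = 99 dB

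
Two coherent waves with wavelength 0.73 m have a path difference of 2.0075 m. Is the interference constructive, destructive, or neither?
neither (partial) — path difference = 2.75λ, neither a whole number of wavelengths nor an odd multiple of λ/2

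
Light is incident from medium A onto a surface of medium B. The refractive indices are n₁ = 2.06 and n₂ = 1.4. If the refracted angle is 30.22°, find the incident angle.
sin θ₁ = (n₂/n₁)·sin θ₂ → θ₁ = 20°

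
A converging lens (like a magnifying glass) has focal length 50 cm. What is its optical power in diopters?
P = 1/f = 2 D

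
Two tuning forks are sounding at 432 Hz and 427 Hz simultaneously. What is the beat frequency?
5 Hz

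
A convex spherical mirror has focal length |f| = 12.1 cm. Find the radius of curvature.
R = 2|f| = 24.2 cm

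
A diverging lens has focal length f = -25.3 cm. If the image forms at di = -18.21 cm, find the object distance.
1/do = 1/f − 1/di → do = 64.98 cm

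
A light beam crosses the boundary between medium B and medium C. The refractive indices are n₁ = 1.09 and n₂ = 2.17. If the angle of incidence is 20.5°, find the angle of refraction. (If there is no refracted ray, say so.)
sin θ₂ = (n₁/n₂)·sin θ₁ = 0.1759 → θ₂ = 10.13°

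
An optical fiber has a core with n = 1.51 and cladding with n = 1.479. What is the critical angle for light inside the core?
θc = arcsin(n_cladding/n_core) = 78.37°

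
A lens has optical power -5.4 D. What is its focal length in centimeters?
f = 1/P = -18.52 cm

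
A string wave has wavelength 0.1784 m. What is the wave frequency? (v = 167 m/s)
f = v/λ = 936.1 Hz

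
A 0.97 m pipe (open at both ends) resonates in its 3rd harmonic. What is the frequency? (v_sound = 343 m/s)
fₙ = nv/(2L) = 530.4 Hz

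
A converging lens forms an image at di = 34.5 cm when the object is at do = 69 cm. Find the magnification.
M = −di/do = -0.5 (inverted image)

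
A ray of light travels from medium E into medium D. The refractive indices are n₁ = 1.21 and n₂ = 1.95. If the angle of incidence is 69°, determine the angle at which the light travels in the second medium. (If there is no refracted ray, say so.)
sin θ₂ = (n₁/n₂)·sin θ₁ = 0.5793 → θ₂ = 35.4°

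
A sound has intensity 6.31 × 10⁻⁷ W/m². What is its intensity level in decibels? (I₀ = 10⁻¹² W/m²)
β = 10·log₁₀(I/I₀) = 58 dB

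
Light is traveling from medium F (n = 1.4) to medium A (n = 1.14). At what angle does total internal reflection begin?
θc = arcsin(n₂/n₁) = 54.52°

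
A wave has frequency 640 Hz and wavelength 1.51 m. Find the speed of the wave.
v = fλ = 966.4 m/s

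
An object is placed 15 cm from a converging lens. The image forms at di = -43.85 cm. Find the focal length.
1/f = 1/do + 1/di → f = 22.8 cm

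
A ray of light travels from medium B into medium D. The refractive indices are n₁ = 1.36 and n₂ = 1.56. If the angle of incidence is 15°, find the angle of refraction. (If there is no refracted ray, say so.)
sin θ₂ = (n₁/n₂)·sin θ₁ = 0.2256 → θ₂ = 13.04°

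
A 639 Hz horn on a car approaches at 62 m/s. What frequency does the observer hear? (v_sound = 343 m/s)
f_obs = f·v/(v − v_s) = 780 Hz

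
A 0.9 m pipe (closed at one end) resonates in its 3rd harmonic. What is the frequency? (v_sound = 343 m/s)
fₙ = nv/(4L) = 285.8 Hz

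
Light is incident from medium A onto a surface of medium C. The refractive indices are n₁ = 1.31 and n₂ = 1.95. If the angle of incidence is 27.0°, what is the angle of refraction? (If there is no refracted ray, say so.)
sin θ₂ = (n₁/n₂)·sin θ₁ = 0.305 → θ₂ = 17.76°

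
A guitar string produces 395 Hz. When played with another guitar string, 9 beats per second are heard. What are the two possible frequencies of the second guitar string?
f₂ = 395 ± 9 Hz → 404 Hz or 386 Hz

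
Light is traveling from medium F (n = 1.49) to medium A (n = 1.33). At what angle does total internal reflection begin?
θc = arcsin(n₂/n₁) = 63.2°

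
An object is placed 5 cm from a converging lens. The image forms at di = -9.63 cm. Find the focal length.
1/f = 1/do + 1/di → f = 10.4 cm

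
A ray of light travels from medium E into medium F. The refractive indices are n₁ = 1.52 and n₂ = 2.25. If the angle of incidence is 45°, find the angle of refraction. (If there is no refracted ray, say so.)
sin θ₂ = (n₁/n₂)·sin θ₁ = 0.4777 → θ₂ = 28.53°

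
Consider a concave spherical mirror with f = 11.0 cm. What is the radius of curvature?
R = 2|f| = 22 cm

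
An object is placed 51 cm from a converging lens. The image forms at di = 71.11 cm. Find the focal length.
1/f = 1/do + 1/di → f = 29.7 cm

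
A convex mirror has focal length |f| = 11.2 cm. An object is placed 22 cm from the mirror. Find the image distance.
f = −11.2 cm (convex); 1/di = 1/f − 1/do → di = -7.422 cm (virtual image, behind mirror)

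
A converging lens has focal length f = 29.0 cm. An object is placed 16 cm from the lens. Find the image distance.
1/di = 1/f − 1/do → di = -35.69 cm (virtual image)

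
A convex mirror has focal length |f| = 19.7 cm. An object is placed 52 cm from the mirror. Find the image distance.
f = −19.7 cm (convex); 1/di = 1/f − 1/do → di = -14.29 cm (virtual image, behind mirror)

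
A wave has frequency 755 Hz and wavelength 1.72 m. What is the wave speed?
v = fλ = 1299 m/s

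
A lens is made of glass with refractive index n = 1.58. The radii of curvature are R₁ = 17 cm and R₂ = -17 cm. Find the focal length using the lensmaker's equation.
1/f = (n − 1)(1/R₁ − 1/R₂) → f = 14.66 cm (converging lens)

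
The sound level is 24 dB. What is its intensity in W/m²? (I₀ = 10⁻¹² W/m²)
I = I₀·10^(β/10) = 2.51 × 10⁻¹⁰ W/m²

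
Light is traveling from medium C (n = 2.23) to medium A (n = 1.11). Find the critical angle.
θc = arcsin(n₂/n₁) = 29.85°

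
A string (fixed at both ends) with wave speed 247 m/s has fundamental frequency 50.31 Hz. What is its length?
L = v/(2f₁) = 2.455 m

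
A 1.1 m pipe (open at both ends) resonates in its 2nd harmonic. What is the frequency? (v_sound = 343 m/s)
fₙ = nv/(2L) = 311.8 Hz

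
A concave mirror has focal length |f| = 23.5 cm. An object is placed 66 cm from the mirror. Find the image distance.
f = +23.5 cm (concave); 1/di = 1/f − 1/do → di = 36.49 cm (real image, in front of mirror)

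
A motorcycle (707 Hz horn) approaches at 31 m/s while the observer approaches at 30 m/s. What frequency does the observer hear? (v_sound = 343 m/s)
f_obs = f·(v + v_o)/(v − v_s) = 845.2 Hz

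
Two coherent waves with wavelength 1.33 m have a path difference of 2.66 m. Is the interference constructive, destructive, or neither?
constructive — path difference = 2λ, a whole number of wavelengths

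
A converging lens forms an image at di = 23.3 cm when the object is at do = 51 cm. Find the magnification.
M = −di/do = -0.4569 (inverted image)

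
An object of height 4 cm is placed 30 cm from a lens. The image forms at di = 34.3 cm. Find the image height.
hi = (-di/do) × ho = -4.573 cm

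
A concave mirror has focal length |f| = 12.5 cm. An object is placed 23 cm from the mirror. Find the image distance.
f = +12.5 cm (concave); 1/di = 1/f − 1/do → di = 27.38 cm (real image, in front of mirror)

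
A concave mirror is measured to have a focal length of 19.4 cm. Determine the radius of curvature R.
R = 2|f| = 38.8 cm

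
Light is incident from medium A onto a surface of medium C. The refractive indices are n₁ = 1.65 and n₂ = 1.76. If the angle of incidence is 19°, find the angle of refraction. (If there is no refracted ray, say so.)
sin θ₂ = (n₁/n₂)·sin θ₁ = 0.3052 → θ₂ = 17.77°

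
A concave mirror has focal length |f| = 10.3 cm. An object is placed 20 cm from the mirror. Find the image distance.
f = +10.3 cm (concave); 1/di = 1/f − 1/do → di = 21.24 cm (real image, in front of mirror)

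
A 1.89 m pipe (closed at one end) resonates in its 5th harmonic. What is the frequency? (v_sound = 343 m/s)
fₙ = nv/(4L) = 226.9 Hz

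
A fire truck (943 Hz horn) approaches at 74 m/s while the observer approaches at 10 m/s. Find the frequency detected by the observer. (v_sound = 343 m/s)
f_obs = f·(v + v_o)/(v − v_s) = 1237 Hz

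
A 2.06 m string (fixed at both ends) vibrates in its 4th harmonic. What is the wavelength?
λₙ = 2L/n = 1.03 m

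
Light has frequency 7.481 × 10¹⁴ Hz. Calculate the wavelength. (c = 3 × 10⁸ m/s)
λ = c/f = 401 nm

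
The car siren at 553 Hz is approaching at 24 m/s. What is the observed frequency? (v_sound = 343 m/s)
f_obs = f·v/(v − v_s) = 594.6 Hz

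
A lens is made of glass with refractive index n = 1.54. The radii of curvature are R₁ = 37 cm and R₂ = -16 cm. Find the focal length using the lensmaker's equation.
1/f = (n − 1)(1/R₁ − 1/R₂) → f = 20.68 cm (converging lens)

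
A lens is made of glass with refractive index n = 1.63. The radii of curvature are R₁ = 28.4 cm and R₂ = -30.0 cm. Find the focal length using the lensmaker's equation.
1/f = (n − 1)(1/R₁ − 1/R₂) → f = 23.16 cm (converging lens)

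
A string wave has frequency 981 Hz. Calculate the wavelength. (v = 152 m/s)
λ = v/f = 0.1549 m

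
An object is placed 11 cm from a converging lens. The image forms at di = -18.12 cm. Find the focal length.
1/f = 1/do + 1/di → f = 27.99 cm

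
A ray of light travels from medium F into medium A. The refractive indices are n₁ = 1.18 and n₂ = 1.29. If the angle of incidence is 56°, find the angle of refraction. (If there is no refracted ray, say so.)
sin θ₂ = (n₁/n₂)·sin θ₁ = 0.7583 → θ₂ = 49.32°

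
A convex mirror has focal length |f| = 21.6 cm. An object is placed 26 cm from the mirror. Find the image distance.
f = −21.6 cm (convex); 1/di = 1/f − 1/do → di = -11.8 cm (virtual image, behind mirror)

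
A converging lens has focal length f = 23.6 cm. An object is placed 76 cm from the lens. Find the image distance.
1/di = 1/f − 1/do → di = 34.23 cm (real image)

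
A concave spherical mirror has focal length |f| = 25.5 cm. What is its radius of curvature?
R = 2|f| = 51 cm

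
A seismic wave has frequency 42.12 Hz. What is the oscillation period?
T = 1/f = 0.02374 s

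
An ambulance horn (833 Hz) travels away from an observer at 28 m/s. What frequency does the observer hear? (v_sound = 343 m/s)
f_obs = f·v/(v + v_s) = 770.1 Hz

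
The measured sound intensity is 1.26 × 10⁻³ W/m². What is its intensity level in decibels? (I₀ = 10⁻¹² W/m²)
β = 10·log₁₀(I/I₀) = 91 dB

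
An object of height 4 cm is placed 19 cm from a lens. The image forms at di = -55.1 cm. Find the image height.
hi = (-di/do) × ho = 11.6 cm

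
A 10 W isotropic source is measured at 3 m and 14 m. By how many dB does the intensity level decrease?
Δβ = 20·log₁₀(r₂/r₁) = 13.38 dB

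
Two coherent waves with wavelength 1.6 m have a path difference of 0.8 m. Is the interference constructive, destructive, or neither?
destructive — path difference = 0.5λ, an odd multiple of λ/2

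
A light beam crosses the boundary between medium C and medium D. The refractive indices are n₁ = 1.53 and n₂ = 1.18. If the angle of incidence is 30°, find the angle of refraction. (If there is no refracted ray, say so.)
sin θ₂ = (n₁/n₂)·sin θ₁ = 0.6483 → θ₂ = 40.41°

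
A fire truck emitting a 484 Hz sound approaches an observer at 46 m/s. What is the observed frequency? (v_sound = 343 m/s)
f_obs = f·v/(v − v_s) = 559 Hz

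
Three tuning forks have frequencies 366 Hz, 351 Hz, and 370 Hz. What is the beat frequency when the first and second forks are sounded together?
15 Hz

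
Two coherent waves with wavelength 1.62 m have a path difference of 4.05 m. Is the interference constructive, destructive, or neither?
destructive — path difference = 2.5λ, an odd multiple of λ/2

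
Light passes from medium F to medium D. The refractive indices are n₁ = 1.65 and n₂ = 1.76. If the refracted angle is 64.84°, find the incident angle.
sin θ₁ = (n₂/n₁)·sin θ₂ → θ₁ = 74.9°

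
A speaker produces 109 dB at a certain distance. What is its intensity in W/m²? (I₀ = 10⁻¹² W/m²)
I = I₀·10^(β/10) = 7.94 × 10⁻² W/m²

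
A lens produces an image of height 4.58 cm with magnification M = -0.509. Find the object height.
ho = |hi|/|M| = 8.998 cm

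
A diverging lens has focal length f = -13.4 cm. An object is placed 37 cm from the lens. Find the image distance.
1/di = 1/f − 1/do → di = -9.837 cm (virtual image)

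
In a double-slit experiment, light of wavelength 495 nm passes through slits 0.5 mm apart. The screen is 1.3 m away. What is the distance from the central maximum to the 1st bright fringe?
y = mλL/d = 1.287 mm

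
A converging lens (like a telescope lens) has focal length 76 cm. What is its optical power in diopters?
P = 1/f = 1.316 D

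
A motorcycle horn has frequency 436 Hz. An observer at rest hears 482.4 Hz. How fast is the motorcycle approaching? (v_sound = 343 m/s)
v_s = v·(1 − f/f_obs) = 32.99 m/s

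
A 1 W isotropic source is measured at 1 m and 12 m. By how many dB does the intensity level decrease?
Δβ = 20·log₁₀(r₂/r₁) = 21.58 dB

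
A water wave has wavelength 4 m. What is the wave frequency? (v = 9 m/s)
f = v/λ = 2.25 Hz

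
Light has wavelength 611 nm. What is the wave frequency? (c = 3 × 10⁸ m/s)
f = c/λ = 4.910 × 10¹⁴ Hz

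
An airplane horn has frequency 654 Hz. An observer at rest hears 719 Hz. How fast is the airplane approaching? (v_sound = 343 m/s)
v_s = v·(1 − f/f_obs) = 31.01 m/s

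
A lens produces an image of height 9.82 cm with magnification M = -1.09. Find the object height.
ho = |hi|/|M| = 9.009 cm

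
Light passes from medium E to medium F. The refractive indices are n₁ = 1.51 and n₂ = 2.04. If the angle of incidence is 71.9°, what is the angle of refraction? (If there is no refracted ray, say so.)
sin θ₂ = (n₁/n₂)·sin θ₁ = 0.7036 → θ₂ = 44.71°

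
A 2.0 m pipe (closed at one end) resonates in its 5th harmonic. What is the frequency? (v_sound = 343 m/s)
fₙ = nv/(4L) = 214.4 Hz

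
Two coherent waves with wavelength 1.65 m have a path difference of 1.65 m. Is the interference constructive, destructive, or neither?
constructive — path difference = 1λ, a whole number of wavelengths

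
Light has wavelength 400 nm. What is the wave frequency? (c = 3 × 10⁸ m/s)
f = c/λ = 7.500 × 10¹⁴ Hz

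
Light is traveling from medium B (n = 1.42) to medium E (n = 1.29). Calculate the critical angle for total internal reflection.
θc = arcsin(n₂/n₁) = 65.29°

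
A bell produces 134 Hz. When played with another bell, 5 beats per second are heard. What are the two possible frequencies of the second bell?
f₂ = 134 ± 5 Hz → 139 Hz or 129 Hz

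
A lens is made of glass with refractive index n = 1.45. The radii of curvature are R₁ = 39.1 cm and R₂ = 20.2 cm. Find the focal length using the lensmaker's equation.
1/f = (n − 1)(1/R₁ − 1/R₂) → f = -92.87 cm (diverging lens)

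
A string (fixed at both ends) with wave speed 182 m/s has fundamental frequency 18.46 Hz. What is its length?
L = v/(2f₁) = 4.93 m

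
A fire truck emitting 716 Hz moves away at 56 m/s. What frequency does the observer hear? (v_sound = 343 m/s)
f_obs = f·v/(v + v_s) = 615.5 Hz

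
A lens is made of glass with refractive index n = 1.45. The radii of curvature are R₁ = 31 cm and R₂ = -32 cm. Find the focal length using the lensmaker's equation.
1/f = (n − 1)(1/R₁ − 1/R₂) → f = 34.99 cm (converging lens)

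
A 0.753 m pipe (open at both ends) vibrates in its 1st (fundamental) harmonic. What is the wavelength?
λₙ = 2L/n = 1.506 m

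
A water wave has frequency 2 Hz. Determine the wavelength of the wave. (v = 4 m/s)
λ = v/f = 2 m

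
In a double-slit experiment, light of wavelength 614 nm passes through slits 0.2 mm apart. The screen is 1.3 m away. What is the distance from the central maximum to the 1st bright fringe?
y = mλL/d = 3.991 mm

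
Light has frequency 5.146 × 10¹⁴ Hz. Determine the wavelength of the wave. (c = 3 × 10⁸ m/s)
λ = c/f = 583 nm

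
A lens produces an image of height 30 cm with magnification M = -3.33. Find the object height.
ho = |hi|/|M| = 9.009 cm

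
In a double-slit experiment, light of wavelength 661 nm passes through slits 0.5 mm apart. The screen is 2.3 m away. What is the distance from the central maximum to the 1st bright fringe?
y = mλL/d = 3.041 mm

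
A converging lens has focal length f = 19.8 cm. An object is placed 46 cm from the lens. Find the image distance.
1/di = 1/f − 1/do → di = 34.76 cm (real image)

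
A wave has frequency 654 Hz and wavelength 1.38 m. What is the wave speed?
v = fλ = 902.5 m/s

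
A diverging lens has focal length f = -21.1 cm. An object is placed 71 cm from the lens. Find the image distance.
1/di = 1/f − 1/do → di = -16.27 cm (virtual image)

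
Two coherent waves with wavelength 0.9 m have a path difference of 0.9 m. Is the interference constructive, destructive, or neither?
constructive — path difference = 1λ, a whole number of wavelengths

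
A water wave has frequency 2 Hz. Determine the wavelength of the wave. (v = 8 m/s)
λ = v/f = 4 m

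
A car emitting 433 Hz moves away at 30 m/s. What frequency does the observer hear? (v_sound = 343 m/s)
f_obs = f·v/(v + v_s) = 398.2 Hz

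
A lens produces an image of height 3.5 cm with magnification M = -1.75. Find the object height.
ho = |hi|/|M| = 2 cm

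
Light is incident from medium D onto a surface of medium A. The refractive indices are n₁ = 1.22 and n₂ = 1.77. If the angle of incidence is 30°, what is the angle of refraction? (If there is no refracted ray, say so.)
sin θ₂ = (n₁/n₂)·sin θ₁ = 0.3446 → θ₂ = 20.16°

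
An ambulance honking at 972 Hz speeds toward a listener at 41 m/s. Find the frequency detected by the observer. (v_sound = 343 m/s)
f_obs = f·v/(v − v_s) = 1104 Hz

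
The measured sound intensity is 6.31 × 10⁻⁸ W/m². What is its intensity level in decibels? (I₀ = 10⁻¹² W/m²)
β = 10·log₁₀(I/I₀) = 48 dB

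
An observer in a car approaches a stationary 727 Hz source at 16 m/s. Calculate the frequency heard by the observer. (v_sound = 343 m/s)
f_obs = f·(v + v_o)/v = 760.9 Hz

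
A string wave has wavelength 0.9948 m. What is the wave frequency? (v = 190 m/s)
f = v/λ = 191 Hz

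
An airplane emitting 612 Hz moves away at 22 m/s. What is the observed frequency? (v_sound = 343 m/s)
f_obs = f·v/(v + v_s) = 575.1 Hz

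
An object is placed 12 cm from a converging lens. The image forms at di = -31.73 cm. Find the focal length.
1/f = 1/do + 1/di → f = 19.3 cm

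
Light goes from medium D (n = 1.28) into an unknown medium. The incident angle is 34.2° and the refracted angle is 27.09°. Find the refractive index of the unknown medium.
n₂ = n₁·sin θ₁ / sin θ₂ = 1.58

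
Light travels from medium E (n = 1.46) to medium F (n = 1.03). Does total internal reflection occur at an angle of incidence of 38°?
θc = arcsin(n₂/n₁) = 44.87°; 38° < θc, so no — the ray refracts.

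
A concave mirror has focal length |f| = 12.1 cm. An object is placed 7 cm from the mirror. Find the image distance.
f = +12.1 cm (concave); 1/di = 1/f − 1/do → di = -16.61 cm (virtual image, behind mirror)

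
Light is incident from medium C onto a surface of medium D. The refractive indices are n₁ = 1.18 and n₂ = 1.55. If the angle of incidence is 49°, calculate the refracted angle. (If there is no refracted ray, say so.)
sin θ₂ = (n₁/n₂)·sin θ₁ = 0.5746 → θ₂ = 35.07°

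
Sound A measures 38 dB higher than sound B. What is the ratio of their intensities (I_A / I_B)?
I_A/I_B = 10^(Δβ/10) = 6310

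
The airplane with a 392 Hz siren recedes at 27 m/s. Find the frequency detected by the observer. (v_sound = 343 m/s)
f_obs = f·v/(v + v_s) = 363.4 Hz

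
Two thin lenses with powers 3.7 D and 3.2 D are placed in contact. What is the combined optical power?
P_total = P₁ + P₂ = 6.9 D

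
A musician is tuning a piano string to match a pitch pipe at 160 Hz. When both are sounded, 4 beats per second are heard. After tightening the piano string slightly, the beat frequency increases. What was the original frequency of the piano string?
164 Hz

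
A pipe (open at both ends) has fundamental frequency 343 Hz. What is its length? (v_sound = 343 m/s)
L = v/(2f₁) = 0.5 m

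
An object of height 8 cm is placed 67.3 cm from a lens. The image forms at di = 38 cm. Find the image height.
hi = (-di/do) × ho = -4.517 cm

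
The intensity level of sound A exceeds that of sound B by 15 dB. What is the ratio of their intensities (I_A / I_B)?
I_A/I_B = 10^(Δβ/10) = 31.62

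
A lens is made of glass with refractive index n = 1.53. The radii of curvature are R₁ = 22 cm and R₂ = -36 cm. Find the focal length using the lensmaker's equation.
1/f = (n − 1)(1/R₁ − 1/R₂) → f = 25.76 cm (converging lens)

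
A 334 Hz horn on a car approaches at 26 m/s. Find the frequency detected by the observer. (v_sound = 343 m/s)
f_obs = f·v/(v − v_s) = 361.4 Hz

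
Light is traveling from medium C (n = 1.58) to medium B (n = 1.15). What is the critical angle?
θc = arcsin(n₂/n₁) = 46.71°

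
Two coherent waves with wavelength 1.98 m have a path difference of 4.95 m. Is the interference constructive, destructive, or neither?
destructive — path difference = 2.5λ, an odd multiple of λ/2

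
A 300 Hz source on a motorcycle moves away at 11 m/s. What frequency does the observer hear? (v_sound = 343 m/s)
f_obs = f·v/(v + v_s) = 290.7 Hz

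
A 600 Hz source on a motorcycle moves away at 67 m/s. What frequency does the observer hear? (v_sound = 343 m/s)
f_obs = f·v/(v + v_s) = 502 Hz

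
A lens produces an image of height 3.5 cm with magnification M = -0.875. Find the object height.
ho = |hi|/|M| = 4 cm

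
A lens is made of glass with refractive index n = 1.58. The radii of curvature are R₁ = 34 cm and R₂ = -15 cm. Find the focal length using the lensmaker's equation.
1/f = (n − 1)(1/R₁ − 1/R₂) → f = 17.95 cm (converging lens)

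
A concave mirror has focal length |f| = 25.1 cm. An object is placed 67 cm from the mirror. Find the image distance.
f = +25.1 cm (concave); 1/di = 1/f − 1/do → di = 40.14 cm (real image, in front of mirror)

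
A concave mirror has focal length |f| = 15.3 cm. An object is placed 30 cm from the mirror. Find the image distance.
f = +15.3 cm (concave); 1/di = 1/f − 1/do → di = 31.22 cm (real image, in front of mirror)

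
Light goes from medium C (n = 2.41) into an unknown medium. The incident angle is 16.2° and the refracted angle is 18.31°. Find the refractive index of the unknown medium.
n₂ = n₁·sin θ₁ / sin θ₂ = 2.14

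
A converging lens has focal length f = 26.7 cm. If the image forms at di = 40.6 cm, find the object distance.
1/do = 1/f − 1/di → do = 77.99 cm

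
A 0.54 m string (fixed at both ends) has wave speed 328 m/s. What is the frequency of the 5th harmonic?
fₙ = nv/(2L) = 1519 Hz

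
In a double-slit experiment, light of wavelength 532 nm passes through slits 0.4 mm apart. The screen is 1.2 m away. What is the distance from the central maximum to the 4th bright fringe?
y = mλL/d = 6.384 mm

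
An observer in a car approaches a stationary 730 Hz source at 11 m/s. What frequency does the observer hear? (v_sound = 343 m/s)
f_obs = f·(v + v_o)/v = 753.4 Hz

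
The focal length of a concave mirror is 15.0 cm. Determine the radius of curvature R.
R = 2|f| = 30 cm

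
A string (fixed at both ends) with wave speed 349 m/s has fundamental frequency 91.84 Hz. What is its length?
L = v/(2f₁) = 1.9 m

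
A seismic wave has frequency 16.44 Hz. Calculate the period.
T = 1/f = 0.06083 s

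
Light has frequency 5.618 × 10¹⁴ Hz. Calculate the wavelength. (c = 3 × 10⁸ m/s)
λ = c/f = 534 nm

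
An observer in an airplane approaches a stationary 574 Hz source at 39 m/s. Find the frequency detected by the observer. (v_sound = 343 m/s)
f_obs = f·(v + v_o)/v = 639.3 Hz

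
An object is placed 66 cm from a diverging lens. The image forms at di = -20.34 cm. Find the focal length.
1/f = 1/do + 1/di → f = -29.4 cm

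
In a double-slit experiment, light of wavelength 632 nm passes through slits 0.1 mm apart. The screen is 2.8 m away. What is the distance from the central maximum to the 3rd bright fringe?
y = mλL/d = 53.09 mm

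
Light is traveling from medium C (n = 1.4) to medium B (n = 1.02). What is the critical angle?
θc = arcsin(n₂/n₁) = 46.77°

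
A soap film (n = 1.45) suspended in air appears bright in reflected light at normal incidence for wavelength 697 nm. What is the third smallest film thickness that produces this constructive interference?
2nt = (m − ½)λ with m = 3 → t = (m − ½)λ/(2n) = 600.9 nm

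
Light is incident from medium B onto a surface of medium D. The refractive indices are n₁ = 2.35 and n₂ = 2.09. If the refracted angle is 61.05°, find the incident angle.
sin θ₁ = (n₂/n₁)·sin θ₂ → θ₁ = 51.1°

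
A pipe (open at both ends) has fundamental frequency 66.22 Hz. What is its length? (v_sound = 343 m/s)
L = v/(2f₁) = 2.59 m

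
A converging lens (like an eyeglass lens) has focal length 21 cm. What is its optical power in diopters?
P = 1/f = 4.762 D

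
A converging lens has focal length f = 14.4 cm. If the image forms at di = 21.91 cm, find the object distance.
1/do = 1/f − 1/di → do = 42.01 cm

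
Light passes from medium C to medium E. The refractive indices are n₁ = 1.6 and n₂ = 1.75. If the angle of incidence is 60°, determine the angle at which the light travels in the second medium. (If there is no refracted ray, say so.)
sin θ₂ = (n₁/n₂)·sin θ₁ = 0.7918 → θ₂ = 52.35°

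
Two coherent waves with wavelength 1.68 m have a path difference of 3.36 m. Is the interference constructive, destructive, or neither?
constructive — path difference = 2λ, a whole number of wavelengths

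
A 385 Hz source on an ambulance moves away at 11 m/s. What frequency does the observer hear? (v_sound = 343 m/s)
f_obs = f·v/(v + v_s) = 373 Hz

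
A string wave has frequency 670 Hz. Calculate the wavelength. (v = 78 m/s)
λ = v/f = 0.1164 m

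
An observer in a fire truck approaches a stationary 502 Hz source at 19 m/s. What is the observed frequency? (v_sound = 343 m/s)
f_obs = f·(v + v_o)/v = 529.8 Hz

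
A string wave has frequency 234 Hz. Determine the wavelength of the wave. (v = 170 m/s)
λ = v/f = 0.7265 m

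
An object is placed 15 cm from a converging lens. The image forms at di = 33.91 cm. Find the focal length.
1/f = 1/do + 1/di → f = 10.4 cm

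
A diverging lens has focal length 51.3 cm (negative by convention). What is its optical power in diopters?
P = 1/f = -1.949 D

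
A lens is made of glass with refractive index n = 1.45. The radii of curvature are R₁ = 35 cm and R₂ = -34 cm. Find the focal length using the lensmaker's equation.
1/f = (n − 1)(1/R₁ − 1/R₂) → f = 38.33 cm (converging lens)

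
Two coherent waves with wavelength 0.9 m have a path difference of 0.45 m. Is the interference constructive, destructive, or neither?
destructive — path difference = 0.5λ, an odd multiple of λ/2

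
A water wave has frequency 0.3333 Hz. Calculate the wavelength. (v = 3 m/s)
λ = v/f = 9.001 m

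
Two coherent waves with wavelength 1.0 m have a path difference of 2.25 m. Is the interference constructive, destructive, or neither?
neither (partial) — path difference = 2.25λ, neither a whole number of wavelengths nor an odd multiple of λ/2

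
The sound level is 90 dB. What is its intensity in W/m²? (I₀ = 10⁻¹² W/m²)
I = I₀·10^(β/10) = 1.00 × 10⁻³ W/m²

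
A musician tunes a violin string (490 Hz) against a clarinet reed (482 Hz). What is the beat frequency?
8 Hz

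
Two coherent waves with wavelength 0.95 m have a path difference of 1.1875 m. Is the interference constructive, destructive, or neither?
neither (partial) — path difference = 1.25λ, neither a whole number of wavelengths nor an odd multiple of λ/2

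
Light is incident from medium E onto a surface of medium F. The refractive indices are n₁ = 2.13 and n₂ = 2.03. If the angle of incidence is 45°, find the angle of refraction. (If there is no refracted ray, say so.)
sin θ₂ = (n₁/n₂)·sin θ₁ = 0.7419 → θ₂ = 47.9°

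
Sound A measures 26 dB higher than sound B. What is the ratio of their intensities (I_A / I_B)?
I_A/I_B = 10^(Δβ/10) = 398.1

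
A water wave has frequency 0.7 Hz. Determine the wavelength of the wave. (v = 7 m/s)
λ = v/f = 10 m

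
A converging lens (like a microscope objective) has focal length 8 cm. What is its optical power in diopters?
P = 1/f = 12.5 D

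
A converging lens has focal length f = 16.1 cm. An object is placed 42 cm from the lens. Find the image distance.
1/di = 1/f − 1/do → di = 26.11 cm (real image)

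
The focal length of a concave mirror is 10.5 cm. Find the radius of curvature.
R = 2|f| = 21 cm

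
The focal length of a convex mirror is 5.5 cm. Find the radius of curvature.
R = 2|f| = 11 cm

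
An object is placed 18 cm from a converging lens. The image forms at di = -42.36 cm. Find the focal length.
1/f = 1/do + 1/di → f = 31.3 cm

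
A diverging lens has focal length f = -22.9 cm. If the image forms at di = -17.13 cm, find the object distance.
1/do = 1/f − 1/di → do = 67.99 cm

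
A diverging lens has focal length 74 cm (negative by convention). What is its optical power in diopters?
P = 1/f = -1.351 D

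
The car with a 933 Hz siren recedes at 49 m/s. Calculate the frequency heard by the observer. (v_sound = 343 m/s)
f_obs = f·v/(v + v_s) = 816.4 Hz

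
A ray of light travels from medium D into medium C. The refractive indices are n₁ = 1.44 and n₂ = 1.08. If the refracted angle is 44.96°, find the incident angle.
sin θ₁ = (n₂/n₁)·sin θ₂ → θ₁ = 32°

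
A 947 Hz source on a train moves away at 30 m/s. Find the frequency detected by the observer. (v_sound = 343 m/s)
f_obs = f·v/(v + v_s) = 870.8 Hz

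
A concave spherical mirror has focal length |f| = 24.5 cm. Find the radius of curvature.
R = 2|f| = 49 cm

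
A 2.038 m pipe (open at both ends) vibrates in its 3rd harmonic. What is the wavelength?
λₙ = 2L/n = 1.359 m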